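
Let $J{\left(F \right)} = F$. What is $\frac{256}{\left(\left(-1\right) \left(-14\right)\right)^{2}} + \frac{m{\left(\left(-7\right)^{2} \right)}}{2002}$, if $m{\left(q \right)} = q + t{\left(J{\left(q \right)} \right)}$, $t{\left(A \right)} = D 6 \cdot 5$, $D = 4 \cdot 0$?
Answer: $\frac{18647}{14014} \approx 1.3306$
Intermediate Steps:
$D = 0$
$t{\left(A \right)} = 0$ ($t{\left(A \right)} = 0 \cdot 6 \cdot 5 = 0 \cdot 5 = 0$)
$m{\left(q \right)} = q$ ($m{\left(q \right)} = q + 0 = q$)
$\frac{256}{\left(\left(-1\right) \left(-14\right)\right)^{2}} + \frac{m{\left(\left(-7\right)^{2} \right)}}{2002} = \frac{256}{\left(\left(-1\right) \left(-14\right)\right)^{2}} + \frac{\left(-7\right)^{2}}{2002} = \frac{256}{14^{2}} + 49 \cdot \frac{1}{2002} = \frac{256}{196} + \frac{7}{286} = 256 \cdot \frac{1}{196} + \frac{7}{286} = \frac{64}{49} + \frac{7}{286} = \frac{18647}{14014}$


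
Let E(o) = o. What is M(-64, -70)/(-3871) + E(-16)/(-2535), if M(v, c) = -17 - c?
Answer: -72419/9812985 ≈ -0.0073799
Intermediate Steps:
M(-64, -70)/(-3871) + E(-16)/(-2535) = (-17 - 1*(-70))/(-3871) - 16/(-2535) = (-17 + 70)*(-1/3871) - 16*(-1/2535) = 53*(-1/3871) + 16/2535 = -53/3871 + 16/2535 = -72419/9812985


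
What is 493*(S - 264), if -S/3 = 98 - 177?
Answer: -13311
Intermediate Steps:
S = 237 (S = -3*(98 - 177) = -3*(-79) = 237)
493*(S - 264) = 493*(237 - 264) = 493*(-27) = -13311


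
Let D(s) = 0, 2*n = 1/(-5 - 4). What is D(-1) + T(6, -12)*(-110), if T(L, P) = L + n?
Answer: -5885/9 ≈ -653.89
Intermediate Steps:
n = -1/18 (n = 1/(2*(-5 - 4)) = (1/2)/(-9) = (1/2)*(-1/9) = -1/18 ≈ -0.055556)
T(L, P) = -1/18 + L (T(L, P) = L - 1/18 = -1/18 + L)
D(-1) + T(6, -12)*(-110) = 0 + (-1/18 + 6)*(-110) = 0 + (107/18)*(-110) = 0 - 5885/9 = -5885/9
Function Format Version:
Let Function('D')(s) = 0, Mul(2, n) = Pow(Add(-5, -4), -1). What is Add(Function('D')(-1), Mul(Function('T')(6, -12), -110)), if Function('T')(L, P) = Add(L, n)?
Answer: Rational(-5885, 9) ≈ -653.89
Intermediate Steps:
n = Rational(-1, 18) (n = Mul(Rational(1, 2), Pow(Add(-5, -4), -1)) = Mul(Rational(1, 2), Pow(-9, -1)) = Mul(Rational(1, 2), Rational(-1, 9)) = Rational(-1, 18) ≈ -0.055556)
Function('T')(L, P) = Add(Rational(-1, 18), L) (Function('T')(L, P) = Add(L, Rational(-1, 18)) = Add(Rational(-1, 18), L))
Add(Function('D')(-1), Mul(Function('T')(6, -12), -110)) = Add(0, Mul(Add(Rational(-1, 18), 6), -110)) = Add(0, Mul(Rational(107, 18), -110)) = Add(0, Rational(-5885, 9)) = Rational(-5885, 9)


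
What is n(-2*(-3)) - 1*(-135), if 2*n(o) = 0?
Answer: 135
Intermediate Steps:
n(o) = 0 (n(o) = (½)*0 = 0)
n(-2*(-3)) - 1*(-135) = 0 - 1*(-135) = 0 + 135 = 135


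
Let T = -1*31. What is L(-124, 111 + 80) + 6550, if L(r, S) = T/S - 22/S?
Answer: 1250997/191 ≈ 6549.7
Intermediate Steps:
T = -31
L(r, S) = -53/S (L(r, S) = -31/S - 22/S = -53/S)
L(-124, 111 + 80) + 6550 = -53/(111 + 80) + 6550 = -53/191 + 6550 = 1250997/191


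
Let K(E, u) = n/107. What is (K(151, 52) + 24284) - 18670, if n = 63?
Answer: 600761/107 ≈ 5614.6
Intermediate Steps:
K(E, u) = 63/107
(K(151, 52) + 24284) - 18670 = (63/107 + 24284) - 18670 = 2598451/107 - 18670 = 600761/107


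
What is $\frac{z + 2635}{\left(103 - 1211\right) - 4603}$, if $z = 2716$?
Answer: $- \frac{5351}{5711} \approx -0.93696$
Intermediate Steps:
$\frac{z + 2635}{\left(103 - 1211\right) - 4603} = \frac{2716 + 2635}{\left(103 - 1211\right) - 4603} = \frac{5351}{-1108 - 4603} = \frac{5351}{-5711} = 5351 \left(- \frac{1}{5711}\right) = - \frac{5351}{5711}$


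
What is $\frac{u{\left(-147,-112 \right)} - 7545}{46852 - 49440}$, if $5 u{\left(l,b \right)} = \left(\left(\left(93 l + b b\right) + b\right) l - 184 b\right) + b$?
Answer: $- \frac{41226}{3235} \approx -12.744$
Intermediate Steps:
$u{\left(l,b \right)} = - \frac{183 b}{5} + \frac{l \left(b + b^{2} + 93 l\right)}{5}$ ($u{\left(l,b \right)} = \frac{\left(\left(\left(93 l + b b\right) + b\right) l - 184 b\right) + b}{5} = \frac{\left(\left(\left(93 l + b^{2}\right) + b\right) l - 184 b\right) + b}{5} = \frac{\left(\left(\left(b^{2} + 93 l\right) + b\right) l - 184 b\right) + b}{5} = \frac{\left(\left(b + b^{2} + 93 l\right) l - 184 b\right) + b}{5} = \frac{\left(l \left(b + b^{2} + 93 l\right) - 184 b\right) + b}{5} = \frac{\left(- 184 b + l \left(b + b^{2} + 93 l\right)\right) + b}{5} = \frac{- 183 b + l \left(b + b^{2} + 93 l\right)}{5} = - \frac{183 b}{5} + \frac{l \left(b + b^{2} + 93 l\right)}{5}$)
$\frac{u{\left(-147,-112 \right)} - 7545}{46852 - 49440} = \frac{\left(\left(- \frac{183}{5}\right) \left(-112\right) + \frac{93 \left(-147\right)^{2}}{5} + \frac{1}{5} \left(-112\right) \left(-147\right) + \frac{1}{5} \left(-147\right) \left(-112\right)^{2}\right) - 7545}{46852 - 49440} = \frac{\left(\frac{20496}{5} + \frac{93}{5} \cdot 21609 + \frac{16464}{5} + \frac{1}{5} \left(-147\right) 12544\right) - 7545}{-2588} = \left(\left(\frac{20496}{5} + \frac{2009637}{5} + \frac{16464}{5} - \frac{1843968}{5}\right) - 7545\right) \left(- \frac{1}{2588}\right) = \left(\frac{202629}{5} - 7545\right) \left(- \frac{1}{2588}\right) = \frac{164904}{5} \left(- \frac{1}{2588}\right) = - \frac{41226}{3235}$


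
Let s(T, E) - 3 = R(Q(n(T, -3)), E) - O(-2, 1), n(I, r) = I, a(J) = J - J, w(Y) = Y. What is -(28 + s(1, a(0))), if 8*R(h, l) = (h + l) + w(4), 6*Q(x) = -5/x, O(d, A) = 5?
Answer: -1267/48 ≈ -26.396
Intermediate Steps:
a(J) = 0
Q(x) = -5/(6*x) (Q(x) = (-5/x)/6 = -5/(6*x))
R(h, l) = ½ + h/8 + l/8 (R(h, l) = ((h + l) + 4)/8 = (4 + h + l)/8 = ½ + h/8 + l/8)
s(T, E) = -3/2 - 5/(48*T) + E/8 (s(T, E) = 3 + ((½ + (-5/(6*T))/8 + E/8) - 1*5) = 3 + ((½ - 5/(48*T) + E/8) - 5) = 3 + (-9/2 - 5/(48*T) + E/8) = -3/2 - 5/(48*T) + E/8)
-(28 + s(1, a(0))) = -(28 + (1/48)*(-5 + 6*1*(-12 + 0))/1) = -(28 + (1/48)*1*(-5 + 6*1*(-12))) = -(28 + (1/48)*1*(-5 - 72)) = -(28 + (1/48)*1*(-77)) = -(28 - 77/48) = -1*1267/48 = -1267/48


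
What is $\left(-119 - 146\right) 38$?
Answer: $-10070$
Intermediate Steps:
$\left(-119 - 146\right) 38 = \left(-265\right) 38 = -10070$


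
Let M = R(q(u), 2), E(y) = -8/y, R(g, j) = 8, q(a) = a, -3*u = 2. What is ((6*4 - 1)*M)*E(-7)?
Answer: 1472/7 ≈ 210.29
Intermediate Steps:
u = -2/3 (u = -1/3*2 = -2/3 ≈ -0.66667)
M = 8
((6*4 - 1)*M)*E(-7) = ((6*4 - 1)*8)*(-8/(-7)) = ((24 - 1)*8)*(-8*(-1/7)) = (23*8)*(8/7) = 184*(8/7) = 1472/7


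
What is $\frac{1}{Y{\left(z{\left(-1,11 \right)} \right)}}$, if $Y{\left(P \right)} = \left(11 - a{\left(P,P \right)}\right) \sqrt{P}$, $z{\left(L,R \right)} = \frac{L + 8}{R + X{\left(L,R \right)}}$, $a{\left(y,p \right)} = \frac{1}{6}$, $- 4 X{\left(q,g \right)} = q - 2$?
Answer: $\frac{3 \sqrt{329}}{455} \approx 0.11959$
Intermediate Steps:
$X{\left(q,g \right)} = \frac{1}{2} - \frac{q}{4}$ ($X{\left(q,g \right)} = - \frac{q - 2}{4} = - \frac{-2 + q}{4} = \frac{1}{2} - \frac{q}{4}$)
$a{\left(y,p \right)} = \frac{1}{6}$
$z{\left(L,R \right)} = \frac{8 + L}{\frac{1}{2} + R - \frac{L}{4}}$ ($z{\left(L,R \right)} = \frac{L + 8}{R - \left(- \frac{1}{2} + \frac{L}{4}\right)} = \frac{8 + L}{\frac{1}{2} + R - \frac{L}{4}}$)
$Y{\left(P \right)} = \frac{65 \sqrt{P}}{6}$ ($Y{\left(P \right)} = \left(11 - \frac{1}{6}\right) \sqrt{P} = \frac{65 \sqrt{P}}{6}$)
$\frac{1}{Y{\left(z{\left(-1,11 \right)} \right)}} = \frac{1}{\frac{65}{6} \sqrt{\frac{4 \left(8 - 1\right)}{2 - -1 + 4 \cdot 11}}} = \frac{1}{\frac{65}{6} \sqrt{4 \frac{1}{2 + 1 + 44} \cdot 7}} = \frac{1}{\frac{65}{6} \sqrt{4 \cdot \frac{1}{47} \cdot 7}} = \frac{1}{\frac{65}{6} \sqrt{\frac{28}{47}}} = \frac{1}{\frac{65}{6} \frac{2 \sqrt{329}}{47}} = \frac{1}{\frac{65}{141} \sqrt{329}} = \frac{3 \sqrt{329}}{455}$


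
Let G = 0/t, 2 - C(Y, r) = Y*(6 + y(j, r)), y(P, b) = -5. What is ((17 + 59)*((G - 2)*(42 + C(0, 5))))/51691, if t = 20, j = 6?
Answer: -6688/51691 ≈ -0.12938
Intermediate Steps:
C(Y, r) = 2 - Y (C(Y, r) = 2 - Y*(6 - 5) = 2 - Y)
G = 0 (G = 0/20 = 0*(1/20) = 0)
((17 + 59)*((G - 2)*(42 + C(0, 5))))/51691 = ((17 + 59)*((0 - 2)*(42 + (2 - 1*0))))/51691 = (76*(-2*(42 + (2 + 0))))*(1/51691) = (76*(-2*(42 + 2)))*(1/51691) = (76*(-2*44))*(1/51691) = (76*(-88))*(1/51691) = -6688*1/51691 = -6688/51691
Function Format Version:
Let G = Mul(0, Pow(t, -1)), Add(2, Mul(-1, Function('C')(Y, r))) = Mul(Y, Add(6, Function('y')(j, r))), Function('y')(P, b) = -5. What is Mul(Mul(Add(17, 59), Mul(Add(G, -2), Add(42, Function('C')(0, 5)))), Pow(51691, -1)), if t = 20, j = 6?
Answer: Rational(-6688, 51691) ≈ -0.12938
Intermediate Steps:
Function('C')(Y, r) = Add(2, Mul(-1, Y)) (Function('C')(Y, r) = Add(2, Mul(-1, Mul(Y, Add(6, -5)))) = Add(2, Mul(-1, Mul(Y, 1))) = Add(2, Mul(-1, Y)))
G = 0 (G = Mul(0, Pow(20, -1)) = Mul(0, Rational(1, 20)) = 0)
Mul(Mul(Add(17, 59), Mul(Add(G, -2), Add(42, Function('C')(0, 5)))), Pow(51691, -1)) = Mul(Mul(Add(17, 59), Mul(Add(0, -2), Add(42, Add(2, Mul(-1, 0))))), Pow(51691, -1)) = Mul(Mul(76, Mul(-2, Add(42, Add(2, 0)))), Rational(1, 51691)) = Mul(Mul(76, Mul(-2, Add(42, 2))), Rational(1, 51691)) = Mul(Mul(76, Mul(-2, 44)), Rational(1, 51691)) = Mul(Mul(76, -88), Rational(1, 51691)) = Mul(-6688, Rational(1, 51691)) = Rational(-6688, 51691)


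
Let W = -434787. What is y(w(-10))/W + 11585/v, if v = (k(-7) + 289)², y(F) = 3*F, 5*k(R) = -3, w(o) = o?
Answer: 5999407895/43051449308 ≈ 0.13935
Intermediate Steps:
k(R) = -⅗ (k(R) = (⅕)*(-3) = -⅗)
v = 2079364/25 (v = (-⅗ + 289)² = (1442/5)² = 2079364/25 ≈ 83175.)
y(w(-10))/W + 11585/v = (3*(-10))/(-434787) + 11585/(2079364/25) = -30*(-1/434787) + 11585*(25/2079364) = 10/144929 + 41375/297052 = 5999407895/43051449308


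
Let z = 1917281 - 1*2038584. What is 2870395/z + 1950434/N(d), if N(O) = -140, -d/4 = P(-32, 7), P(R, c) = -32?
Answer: -16928239343/1213030 ≈ -13955.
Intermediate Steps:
d = 128 (d = -4*(-32) = 128)
z = -121303 (z = 1917281 - 2038584 = -121303)
2870395/z + 1950434/N(d) = 2870395/(-121303) + 1950434/(-140) = 2870395*(-1/121303) + 1950434*(-1/140) = -2870395/121303 - 975217/70 = -16928239343/1213030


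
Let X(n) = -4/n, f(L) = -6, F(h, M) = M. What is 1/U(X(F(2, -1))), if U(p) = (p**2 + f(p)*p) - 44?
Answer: -1/52 ≈ -0.019231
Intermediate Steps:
U(p) = -44 + p**2 - 6*p (U(p) = (p**2 - 6*p) - 44 = -44 + p**2 - 6*p)
1/U(X(F(2, -1))) = 1/(-44 + (-4/(-1))**2 - (-24)/(-1)) = 1/(-44 + (-4*(-1))**2 - (-24)*(-1)) = 1/(-44 + 4**2 - 6*4) = 1/(-44 + 16 - 24) = 1/(-52) = -1/52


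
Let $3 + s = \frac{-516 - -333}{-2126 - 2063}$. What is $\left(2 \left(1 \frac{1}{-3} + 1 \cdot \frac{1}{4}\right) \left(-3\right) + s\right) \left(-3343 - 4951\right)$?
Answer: $\frac{85341113}{4189} \approx 20373.0$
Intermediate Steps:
$s = - \frac{12384}{4189}$ ($s = -3 + \frac{-516 - -333}{-2126 - 2063} = -3 + \frac{-516 + 333}{-4189} = -3 - - \frac{183}{4189} = -3 + \frac{183}{4189} = - \frac{12384}{4189} \approx -2.9563$)
$\left(2 \left(1 \frac{1}{-3} + 1 \cdot \frac{1}{4}\right) \left(-3\right) + s\right) \left(-3343 - 4951\right) = \left(2 \left(1 \frac{1}{-3} + 1 \cdot \frac{1}{4}\right) \left(-3\right) - \frac{12384}{4189}\right) \left(-3343 - 4951\right) = \left(2 \left(1 \left(- \frac{1}{3}\right) + 1 \cdot \frac{1}{4}\right) \left(-3\right) - \frac{12384}{4189}\right) \left(-8294\right) = \left(2 \left(- \frac{1}{3} + \frac{1}{4}\right) \left(-3\right) - \frac{12384}{4189}\right) \left(-8294\right) = \left(2 \left(- \frac{1}{12}\right) \left(-3\right) - \frac{12384}{4189}\right) \left(-8294\right) = \left(\left(- \frac{1}{6}\right) \left(-3\right) - \frac{12384}{4189}\right) \left(-8294\right) = \left(\frac{1}{2} - \frac{12384}{4189}\right) \left(-8294\right) = \left(- \frac{20579}{8378}\right) \left(-8294\right) = \frac{85341113}{4189}$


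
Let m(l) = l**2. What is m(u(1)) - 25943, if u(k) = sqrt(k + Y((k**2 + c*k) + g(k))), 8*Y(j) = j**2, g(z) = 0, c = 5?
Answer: -51875/2 ≈ -25938.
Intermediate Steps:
Y(j) = j**2/8
u(k) = sqrt(k + (k**2 + 5*k)**2/8) (u(k) = sqrt(k + ((k**2 + 5*k) + 0)**2/8) = sqrt(k + (k**2 + 5*k)**2/8))
m(u(1)) - 25943 = (sqrt(2)*sqrt(1*(8 + 1*(5 + 1)**2))/4)**2 - 25943 = (sqrt(2)*sqrt(1*(8 + 1*6**2))/4)**2 - 25943 = (sqrt(2)*sqrt(1*(8 + 1*36))/4)**2 - 25943 = (sqrt(2)*sqrt(1*(8 + 36))/4)**2 - 25943 = (sqrt(2)*sqrt(1*44)/4)**2 - 25943 = (sqrt(2)*sqrt(44)/4)**2 - 25943 = (sqrt(2)*(2*sqrt(11))/4)**2 - 25943 = (sqrt(22)/2)**2 - 25943 = 11/2 - 25943 = -51875/2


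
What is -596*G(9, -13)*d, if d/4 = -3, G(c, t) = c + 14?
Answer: 164496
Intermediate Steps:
G(c, t) = 14 + c
d = -12 (d = 4*(-3) = -12)
-596*G(9, -13)*d = -596*(14 + 9)*(-12) = -13708*(-12) = -596*(-276) = 164496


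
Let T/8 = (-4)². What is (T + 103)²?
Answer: 53361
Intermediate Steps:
T = 128 (T = 8*(-4)² = 8*16 = 128)
(T + 103)² = (128 + 103)² = 231² = 53361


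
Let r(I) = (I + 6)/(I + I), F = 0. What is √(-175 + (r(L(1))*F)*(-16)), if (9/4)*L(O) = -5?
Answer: 5*I*√7 ≈ 13.229*I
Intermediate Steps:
L(O) = -20/9 (L(O) = (4/9)*(-5) = -20/9)
r(I) = (6 + I)/(2*I) (r(I) = (6 + I)/((2*I)) = (6 + I)*(1/(2*I)) = (6 + I)/(2*I))
√(-175 + (r(L(1))*F)*(-16)) = √(-175 + (((6 - 20/9)/(2*(-20/9)))*0)*(-16)) = √(-175 + (((½)*(-9/20)*(34/9))*0)*(-16)) = √(-175 - 17/20*0*(-16)) = √(-175 + 0*(-16)) = √(-175 + 0) = √(-175) = 5*I*√7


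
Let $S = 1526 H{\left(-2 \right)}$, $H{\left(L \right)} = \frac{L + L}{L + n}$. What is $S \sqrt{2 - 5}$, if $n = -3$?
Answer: $\frac{6104 i \sqrt{3}}{5} \approx 2114.5 i$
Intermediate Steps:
$H{\left(L \right)} = \frac{2 L}{-3 + L}$ ($H{\left(L \right)} = \frac{L + L}{L - 3} = \frac{2 L}{-3 + L}$)
$S = \frac{6104}{5}$ ($S = 1526 \cdot 2 \left(-2\right) \frac{1}{-3 - 2} = 1526 \cdot 2 \left(-2\right) \frac{1}{-5} = 1526 \cdot 2 \left(-2\right) \left(- \frac{1}{5}\right) = 1526 \cdot \frac{4}{5} = \frac{6104}{5} \approx 1220.8$)
$S \sqrt{2 - 5} = \frac{6104 \sqrt{2 - 5}}{5} = \frac{6104 \sqrt{-3}}{5} = \frac{6104 i \sqrt{3}}{5}$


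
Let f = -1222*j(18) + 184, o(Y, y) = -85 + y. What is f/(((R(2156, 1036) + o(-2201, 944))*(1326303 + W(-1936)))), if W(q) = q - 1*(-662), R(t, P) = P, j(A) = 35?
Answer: -42586/2510929955 ≈ -1.6960e-5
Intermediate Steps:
W(q) = 662 + q (W(q) = q + 662 = 662 + q)
f = -42586 (f = -1222*35 + 184 = -42770 + 184 = -42586)
f/(((R(2156, 1036) + o(-2201, 944))*(1326303 + W(-1936)))) = -42586*1/((1036 + (-85 + 944))*(1326303 + (662 - 1936))) = -42586*1/((1036 + 859)*(1326303 - 1274)) = -42586/(1895*1325029) = -42586/2510929955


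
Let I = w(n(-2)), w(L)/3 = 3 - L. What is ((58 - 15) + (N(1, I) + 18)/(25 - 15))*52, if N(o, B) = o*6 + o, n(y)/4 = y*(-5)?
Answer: 2366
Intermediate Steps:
n(y) = -20*y (n(y) = 4*(y*(-5)) = 4*(-5*y) = -20*y)
w(L) = 9 - 3*L (w(L) = 3*(3 - L) = 9 - 3*L)
I = -111 (I = 9 - (-60)*(-2) = 9 - 3*40 = 9 - 120 = -111)
N(o, B) = 7*o (N(o, B) = 6*o + o = 7*o)
((58 - 15) + (N(1, I) + 18)/(25 - 15))*52 = ((58 - 15) + (7*1 + 18)/(25 - 15))*52 = (43 + (7 + 18)/10)*52 = (43 + 25*(1/10))*52 = (43 + 5/2)*52 = (91/2)*52 = 2366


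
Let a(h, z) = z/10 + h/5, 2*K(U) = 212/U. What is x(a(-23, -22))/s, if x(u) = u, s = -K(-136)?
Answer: -2312/265 ≈ -8.7245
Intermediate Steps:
K(U) = 106/U (K(U) = (212/U)/2 = 106/U)
s = 53/68 (s = -106/(-136) = -106*(-1)/136 = -1*(-53/68) = 53/68 ≈ 0.77941)
a(h, z) = h/5 + z/10 (a(h, z) = z*(1/10) + h*(1/5) = z/10 + h/5 = h/5 + z/10)
x(a(-23, -22))/s = ((1/5)*(-23) + (1/10)*(-22))/(53/68) = (-23/5 - 11/5)*(68/53) = -34/5*68/53 = -2312/265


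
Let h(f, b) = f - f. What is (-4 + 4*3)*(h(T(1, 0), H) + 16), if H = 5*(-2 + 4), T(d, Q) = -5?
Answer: 128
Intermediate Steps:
H = 10 (H = 5*2 = 10)
h(f, b) = 0
(-4 + 4*3)*(h(T(1, 0), H) + 16) = (-4 + 4*3)*(0 + 16) = (-4 + 12)*16 = 8*16 = 128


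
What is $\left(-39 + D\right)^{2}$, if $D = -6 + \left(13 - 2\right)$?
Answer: $1156$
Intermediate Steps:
$D = 5$ ($D = -6 + \left(13 - 2\right) = -6 + 11 = 5$)
$\left(-39 + D\right)^{2} = \left(-39 + 5\right)^{2} = \left(-34\right)^{2} = 1156$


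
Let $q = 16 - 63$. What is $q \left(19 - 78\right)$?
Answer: $2773$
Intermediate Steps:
$q = -47$ ($q = 16 - 63 = -47$)
$q \left(19 - 78\right) = - 47 \left(19 - 78\right) = \left(-47\right) \left(-59\right) = 2773$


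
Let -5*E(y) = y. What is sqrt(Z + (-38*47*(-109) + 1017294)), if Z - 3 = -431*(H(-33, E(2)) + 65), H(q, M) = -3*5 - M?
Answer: sqrt(29756215)/5 ≈ 1091.0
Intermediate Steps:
E(y) = -y/5
H(q, M) = -15 - M
Z = -108597/5 (Z = 3 - 431*((-15 - (-1)*2/5) + 65) = 3 - 431*((-15 - 1*(-2/5)) + 65) = 3 - 431*((-15 + 2/5) + 65) = 3 - 431*(-73/5 + 65) = 3 - 431*252/5 = 3 - 108612/5 = -108597/5 ≈ -21719.)
sqrt(Z + (-38*47*(-109) + 1017294)) = sqrt(-108597/5 + (-38*47*(-109) + 1017294)) = sqrt(-108597/5 + (-1786*(-109) + 1017294)) = sqrt(-108597/5 + (194674 + 1017294)) = sqrt(-108597/5 + 1211968) = sqrt(5951243/5) = sqrt(29756215)/5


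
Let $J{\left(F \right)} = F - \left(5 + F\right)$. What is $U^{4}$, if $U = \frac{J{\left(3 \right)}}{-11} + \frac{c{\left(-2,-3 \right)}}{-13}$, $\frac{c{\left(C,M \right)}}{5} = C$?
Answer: $\frac{937890625}{418161601} \approx 2.2429$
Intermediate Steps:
$c{\left(C,M \right)} = 5 C$
$J{\left(F \right)} = -5$
$U = \frac{175}{143}$ ($U = - \frac{5}{-11} + \frac{5 \left(-2\right)}{-13} = \left(-5\right) \left(- \frac{1}{11}\right) - - \frac{10}{13} = \frac{5}{11} + \frac{10}{13} = \frac{175}{143} \approx 1.2238$)
$U^{4} = \left(\frac{175}{143}\right)^{4} = \frac{937890625}{418161601}$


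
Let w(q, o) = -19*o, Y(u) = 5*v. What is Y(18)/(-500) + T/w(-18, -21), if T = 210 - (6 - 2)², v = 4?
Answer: 4451/9975 ≈ 0.44622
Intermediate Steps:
Y(u) = 20 (Y(u) = 5*4 = 20)
T = 194 (T = 210 - 1*4² = 210 - 1*16 = 210 - 16 = 194)
Y(18)/(-500) + T/w(-18, -21) = 20/(-500) + 194/((-19*(-21))) = 20*(-1/500) + 194/399 = -1/25 + 194*(1/399) = -1/25 + 194/399 = 4451/9975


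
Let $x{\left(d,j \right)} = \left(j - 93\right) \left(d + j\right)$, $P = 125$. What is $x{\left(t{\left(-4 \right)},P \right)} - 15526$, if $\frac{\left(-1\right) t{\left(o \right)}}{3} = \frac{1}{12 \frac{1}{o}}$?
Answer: $-11494$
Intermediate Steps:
$t{\left(o \right)} = - \frac{o}{4}$ ($t{\left(o \right)} = - \frac{3}{12 \frac{1}{o}} = - 3 \frac{o}{12} = - \frac{o}{4}$)
$x{\left(d,j \right)} = \left(-93 + j\right) \left(d + j\right)$
$x{\left(t{\left(-4 \right)},P \right)} - 15526 = \left(125^{2} - 93 \left(\left(- \frac{1}{4}\right) \left(-4\right)\right) - 11625 + \left(- \frac{1}{4}\right) \left(-4\right) 125\right) - 15526 = \left(15625 - 93 - 11625 + 1 \cdot 125\right) - 15526 = \left(15625 - 93 - 11625 + 125\right) - 15526 = 4032 - 15526 = -11494$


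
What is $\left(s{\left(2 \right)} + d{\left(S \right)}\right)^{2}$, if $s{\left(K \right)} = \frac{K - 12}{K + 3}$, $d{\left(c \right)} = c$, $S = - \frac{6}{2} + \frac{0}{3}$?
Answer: $25$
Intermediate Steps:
$S = -3$ ($S = \left(-6\right) \frac{1}{2} + 0 \cdot \frac{1}{3} = -3 + 0 = -3$)
$s{\left(K \right)} = \frac{-12 + K}{3 + K}$
$\left(s{\left(2 \right)} + d{\left(S \right)}\right)^{2} = \left(\frac{-12 + 2}{3 + 2} - 3\right)^{2} = \left(\frac{1}{5} \left(-10\right) - 3\right)^{2} = \left(-2 - 3\right)^{2} = \left(-5\right)^{2} = 25$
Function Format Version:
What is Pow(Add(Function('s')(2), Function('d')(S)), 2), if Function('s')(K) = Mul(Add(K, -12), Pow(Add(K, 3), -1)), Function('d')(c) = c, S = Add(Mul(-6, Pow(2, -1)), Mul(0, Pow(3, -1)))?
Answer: 25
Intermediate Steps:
S = -3 (S = Add(Mul(-6, Rational(1, 2)), Mul(0, Rational(1, 3))) = Add(-3, 0) = -3)
Function('s')(K) = Mul(Pow(Add(3, K), -1), Add(-12, K)) (Function('s')(K) = Mul(Add(-12, K), Pow(Add(3, K), -1)) = Mul(Pow(Add(3, K), -1), Add(-12, K)))
Pow(Add(Function('s')(2), Function('d')(S)), 2) = Pow(Add(Mul(Pow(Add(3, 2), -1), Add(-12, 2)), -3), 2) = Pow(Add(Mul(Pow(5, -1), -10), -3), 2) = Pow(Add(Mul(Rational(1, 5), -10), -3), 2) = Pow(Add(-2, -3), 2) = Pow(-5, 2) = 25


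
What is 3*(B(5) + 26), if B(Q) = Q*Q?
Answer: 153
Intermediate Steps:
B(Q) = Q²
3*(B(5) + 26) = 3*(5² + 26) = 3*(25 + 26) = 3*51 = 153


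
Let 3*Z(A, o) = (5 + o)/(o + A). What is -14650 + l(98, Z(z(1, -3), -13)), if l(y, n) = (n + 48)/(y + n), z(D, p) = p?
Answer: -8628561/589 ≈ -14650.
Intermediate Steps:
Z(A, o) = (5 + o)/(3*(A + o)) (Z(A, o) = ((5 + o)/(o + A))/3 = ((5 + o)/(A + o))/3 = (5 + o)/(3*(A + o)))
l(y, n) = (48 + n)/(n + y)
-14650 + l(98, Z(z(1, -3), -13)) = -14650 + (48 + (5 - 13)/(3*(-3 - 13)))/((5 - 13)/(3*(-3 - 13)) + 98) = -14650 + (48 + (⅓)*(-8)/(-16))/((⅓)*(-8)/(-16) + 98) = -14650 + (48 + (⅓)*(-1/16)*(-8))/((⅓)*(-1/16)*(-8) + 98) = -14650 + (48 + ⅙)/(⅙ + 98) = -14650 + (289/6)/(589/6) = -14650 + (6/589)*(289/6) = -14650 + 289/589 = -8628561/589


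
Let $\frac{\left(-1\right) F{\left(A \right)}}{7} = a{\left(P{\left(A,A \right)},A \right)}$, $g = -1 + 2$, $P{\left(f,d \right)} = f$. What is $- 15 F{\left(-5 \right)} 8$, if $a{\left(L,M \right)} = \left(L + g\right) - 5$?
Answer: $-7560$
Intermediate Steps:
$g = 1$
$a{\left(L,M \right)} = -4 + L$ ($a{\left(L,M \right)} = \left(L + 1\right) - 5 = \left(1 + L\right) - 5 = -4 + L$)
$F{\left(A \right)} = 28 - 7 A$ ($F{\left(A \right)} = - 7 \left(-4 + A\right) = 28 - 7 A$)
$- 15 F{\left(-5 \right)} 8 = - 15 \left(28 - -35\right) 8 = - 15 \left(28 + 35\right) 8 = \left(-15\right) 63 \cdot 8 = \left(-945\right) 8 = -7560$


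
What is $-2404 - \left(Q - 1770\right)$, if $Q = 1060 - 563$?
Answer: $-1131$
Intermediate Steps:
$Q = 497$ ($Q = 1060 - 563 = 497$)
$-2404 - \left(Q - 1770\right) = -2404 - \left(497 - 1770\right) = -2404 - -1273 = -2404 + 1273 = -1131$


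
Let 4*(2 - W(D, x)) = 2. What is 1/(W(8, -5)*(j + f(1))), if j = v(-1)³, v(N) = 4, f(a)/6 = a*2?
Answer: 1/114 ≈ 0.0087719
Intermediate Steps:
f(a) = 12*a (f(a) = 6*(a*2) = 6*(2*a) = 12*a)
W(D, x) = 3/2 (W(D, x) = 2 - ¼*2 = 2 - ½ = 3/2)
j = 64 (j = 4³ = 64)
1/(W(8, -5)*(j + f(1))) = 1/(3*(64 + 12*1)/2) = 1/(3*(64 + 12)/2) = 1/((3/2)*76) = 1/114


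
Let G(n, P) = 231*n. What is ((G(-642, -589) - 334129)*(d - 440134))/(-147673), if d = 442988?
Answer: 1376858074/147673 ≈ 9323.7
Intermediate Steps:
((G(-642, -589) - 334129)*(d - 440134))/(-147673) = ((231*(-642) - 334129)*(442988 - 440134))/(-147673) = ((-148302 - 334129)*2854)*(-1/147673) = -482431*2854*(-1/147673) = -1376858074*(-1/147673) = 1376858074/147673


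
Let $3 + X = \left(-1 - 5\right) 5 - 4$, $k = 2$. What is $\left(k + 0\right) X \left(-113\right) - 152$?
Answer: $8210$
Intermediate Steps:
$X = -37$ ($X = -3 + \left(\left(-1 - 5\right) 5 - 4\right) = -3 - 34 = -37$)
$\left(k + 0\right) X \left(-113\right) - 152 = \left(2 + 0\right) \left(-37\right) \left(-113\right) - 152 = 2 \left(-37\right) \left(-113\right) - 152 = \left(-74\right) \left(-113\right) - 152 = 8362 - 152 = 8210$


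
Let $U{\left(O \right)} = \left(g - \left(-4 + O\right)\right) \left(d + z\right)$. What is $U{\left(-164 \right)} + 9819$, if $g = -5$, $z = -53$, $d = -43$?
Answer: $-5829$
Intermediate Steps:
$U{\left(O \right)} = 96 + 96 O$ ($U{\left(O \right)} = \left(-5 - \left(-4 + O\right)\right) \left(-43 - 53\right) = \left(-1 - O\right) \left(-96\right) = 96 + 96 O$)
$U{\left(-164 \right)} + 9819 = \left(96 + 96 \left(-164\right)\right) + 9819 = \left(96 - 15744\right) + 9819 = -15648 + 9819 = -5829$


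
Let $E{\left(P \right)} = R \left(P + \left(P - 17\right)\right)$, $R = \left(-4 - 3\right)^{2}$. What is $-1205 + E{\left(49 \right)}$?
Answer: $2764$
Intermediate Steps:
$R = 49$ ($R = \left(-7\right)^{2} = 49$)
$E{\left(P \right)} = -833 + 98 P$ ($E{\left(P \right)} = 49 \left(P + \left(P - 17\right)\right) = 49 \left(P + \left(-17 + P\right)\right) = 49 \left(-17 + 2 P\right) = -833 + 98 P$)
$-1205 + E{\left(49 \right)} = -1205 + \left(-833 + 98 \cdot 49\right) = -1205 + \left(-833 + 4802\right) = -1205 + 3969 = 2764$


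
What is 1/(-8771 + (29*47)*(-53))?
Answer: -1/81010 ≈ -1.2344e-5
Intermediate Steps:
1/(-8771 + (29*47)*(-53)) = 1/(-8771 + 1363*(-53)) = 1/(-8771 - 72239) = 1/(-81010) = -1/81010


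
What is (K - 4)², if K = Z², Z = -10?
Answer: 9216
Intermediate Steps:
K = 100 (K = (-10)² = 100)
(K - 4)² = (100 - 4)² = 96² = 9216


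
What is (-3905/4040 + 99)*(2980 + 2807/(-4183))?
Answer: 987169701463/3379864 ≈ 2.9207e+5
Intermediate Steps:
(-3905/4040 + 99)*(2980 + 2807/(-4183)) = (-3905*1/4040 + 99)*(2980 + 2807*(-1/4183)) = (-781/808 + 99)*(2980 - 2807/4183) = (79211/808)*(12462533/4183) = 987169701463/3379864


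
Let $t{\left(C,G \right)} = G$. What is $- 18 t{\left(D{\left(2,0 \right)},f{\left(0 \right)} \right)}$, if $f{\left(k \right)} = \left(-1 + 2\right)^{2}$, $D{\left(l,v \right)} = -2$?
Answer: $-18$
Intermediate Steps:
$f{\left(k \right)} = 1$ ($f{\left(k \right)} = 1^{2} = 1$)
$- 18 t{\left(D{\left(2,0 \right)},f{\left(0 \right)} \right)} = \left(-18\right) 1 = -18$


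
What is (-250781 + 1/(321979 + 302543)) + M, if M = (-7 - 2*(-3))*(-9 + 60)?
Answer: -156650102303/624522 ≈ -2.5083e+5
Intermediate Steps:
M = -51 (M = (-7 + 6)*51 = -1*51 = -51)
(-250781 + 1/(321979 + 302543)) + M = (-250781 + 1/(321979 + 302543)) - 51 = (-250781 + 1/624522) - 51 = -156618251681/624522 - 51 = -156650102303/624522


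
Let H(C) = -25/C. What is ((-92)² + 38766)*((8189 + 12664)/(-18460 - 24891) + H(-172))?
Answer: -8443850245/532598 ≈ -15854.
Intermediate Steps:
((-92)² + 38766)*((8189 + 12664)/(-18460 - 24891) + H(-172)) = ((-92)² + 38766)*((8189 + 12664)/(-18460 - 24891) - 25/(-172)) = (8464 + 38766)*(20853/(-43351) - 25*(-1/172)) = 47230*(20853*(-1/43351) + 25/172) = 47230*(-2979/6193 + 25/172) = 47230*(-357563/1065196) = -8443850245/532598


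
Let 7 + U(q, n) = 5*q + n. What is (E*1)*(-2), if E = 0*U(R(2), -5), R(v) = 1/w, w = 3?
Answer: 0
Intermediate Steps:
R(v) = ⅓ (R(v) = 1/3 = ⅓)
U(q, n) = -7 + n + 5*q (U(q, n) = -7 + (5*q + n) = -7 + (n + 5*q) = -7 + n + 5*q)
E = 0 (E = 0*(-7 - 5 + 5*(⅓)) = 0*(-7 - 5 + 5/3) = 0*(-31/3) = 0)
(E*1)*(-2) = (0*1)*(-2) = 0*(-2) = 0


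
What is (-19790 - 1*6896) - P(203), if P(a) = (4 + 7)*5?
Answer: -26741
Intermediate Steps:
P(a) = 55 (P(a) = 11*5 = 55)
(-19790 - 1*6896) - P(203) = (-19790 - 1*6896) - 1*55 = (-19790 - 6896) - 55 = -26686 - 55 = -26741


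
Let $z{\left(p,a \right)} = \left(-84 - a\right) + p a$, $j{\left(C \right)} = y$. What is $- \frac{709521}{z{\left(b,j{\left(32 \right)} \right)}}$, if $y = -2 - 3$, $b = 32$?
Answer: $\frac{709521}{239} \approx 2968.7$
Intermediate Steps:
$y = -5$ ($y = -2 - 3 = -5$)
$j{\left(C \right)} = -5$
$z{\left(p,a \right)} = -84 - a + a p$ ($z{\left(p,a \right)} = \left(-84 - a\right) + a p = -84 - a + a p$)
$- \frac{709521}{z{\left(b,j{\left(32 \right)} \right)}} = - \frac{709521}{-84 - -5 - 160} = - \frac{709521}{-84 + 5 - 160} = - \frac{709521}{-239} = \left(-709521\right) \left(- \frac{1}{239}\right) = \frac{709521}{239}$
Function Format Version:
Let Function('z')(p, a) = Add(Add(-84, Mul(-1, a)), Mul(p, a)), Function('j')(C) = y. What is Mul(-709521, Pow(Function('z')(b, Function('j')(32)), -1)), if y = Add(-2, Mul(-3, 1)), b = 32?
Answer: Rational(709521, 239) ≈ 2968.7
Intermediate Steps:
y = -5 (y = Add(-2, -3) = -5)
Function('j')(C) = -5
Function('z')(p, a) = Add(-84, Mul(-1, a), Mul(a, p)) (Function('z')(p, a) = Add(Add(-84, Mul(-1, a)), Mul(a, p)) = Add(-84, Mul(-1, a), Mul(a, p)))
Mul(-709521, Pow(Function('z')(b, Function('j')(32)), -1)) = Mul(-709521, Pow(Add(-84, Mul(-1, -5), Mul(-5, 32)), -1)) = Mul(-709521, Pow(Add(-84, 5, -160), -1)) = Mul(-709521, Pow(-239, -1)) = Mul(-709521, Rational(-1, 239)) = Rational(709521, 239)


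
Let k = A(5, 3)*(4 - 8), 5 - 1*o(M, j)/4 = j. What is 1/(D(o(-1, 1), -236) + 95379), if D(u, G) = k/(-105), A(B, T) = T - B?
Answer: 105/10014787 ≈ 1.0484e-5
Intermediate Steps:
o(M, j) = 20 - 4*j
k = 8 (k = (3 - 1*5)*(4 - 8) = (3 - 5)*(-4) = -2*(-4) = 8)
D(u, G) = -8/105 (D(u, G) = 8/(-105) = 8*(-1/105) = -8/105)
1/(D(o(-1, 1), -236) + 95379) = 1/(-8/105 + 95379) = 1/(10014787/105) = 105/10014787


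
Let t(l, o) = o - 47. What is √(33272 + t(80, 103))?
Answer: 4*√2083 ≈ 182.56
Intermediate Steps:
t(l, o) = -47 + o
√(33272 + t(80, 103)) = √(33272 + (-47 + 103)) = √(33272 + 56) = √33328 = 4*√2083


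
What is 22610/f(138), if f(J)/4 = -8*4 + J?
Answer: 11305/212 ≈ 53.325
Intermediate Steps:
f(J) = -128 + 4*J (f(J) = 4*(-8*4 + J) = 4*(-32 + J) = -128 + 4*J)
22610/f(138) = 22610/(-128 + 4*138) = 22610/(-128 + 552) = 22610/424 = 22610*(1/424) = 11305/212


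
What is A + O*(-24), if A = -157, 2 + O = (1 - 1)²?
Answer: -109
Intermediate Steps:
O = -2 (O = -2 + (1 - 1)² = -2 + 0² = -2 + 0 = -2)
A + O*(-24) = -157 - 2*(-24) = -157 + 48 = -109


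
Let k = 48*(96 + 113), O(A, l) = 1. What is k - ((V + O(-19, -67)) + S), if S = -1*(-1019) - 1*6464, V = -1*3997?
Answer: 19473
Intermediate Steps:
V = -3997
S = -5445 (S = 1019 - 6464 = -5445)
k = 10032 (k = 48*209 = 10032)
k - ((V + O(-19, -67)) + S) = 10032 - ((-3997 + 1) - 5445) = 10032 - (-3996 - 5445) = 10032 - 1*(-9441) = 10032 + 9441 = 19473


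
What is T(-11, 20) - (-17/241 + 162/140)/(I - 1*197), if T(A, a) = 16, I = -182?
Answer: 102318011/6393730 ≈ 16.003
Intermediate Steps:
T(-11, 20) - (-17/241 + 162/140)/(I - 1*197) = 16 - (-17/241 + 162/140)/(-182 - 1*197) = 16 - (-17*1/241 + 162*(1/140))/(-182 - 197) = 16 - (-17/241 + 81/70)/(-379) = 16 - 18331*(-1)/(16870*379) = 16 - 1*(-18331/6393730) = 16 + 18331/6393730 = 102318011/6393730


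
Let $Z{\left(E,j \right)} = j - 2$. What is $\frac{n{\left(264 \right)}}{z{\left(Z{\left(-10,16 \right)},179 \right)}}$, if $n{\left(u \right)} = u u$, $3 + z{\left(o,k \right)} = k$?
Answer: $396$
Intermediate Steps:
$Z{\left(E,j \right)} = -2 + j$
$z{\left(o,k \right)} = -3 + k$
$n{\left(u \right)} = u^{2}$
$\frac{n{\left(264 \right)}}{z{\left(Z{\left(-10,16 \right)},179 \right)}} = \frac{264^{2}}{-3 + 179} = \frac{69696}{176} = 69696 \cdot \frac{1}{176} = 396$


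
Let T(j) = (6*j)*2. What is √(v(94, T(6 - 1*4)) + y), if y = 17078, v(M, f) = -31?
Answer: √17047 ≈ 130.56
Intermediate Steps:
T(j) = 12*j
√(v(94, T(6 - 1*4)) + y) = √(-31 + 17078) = √17047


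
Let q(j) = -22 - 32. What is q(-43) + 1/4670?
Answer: -252179/4670 ≈ -54.000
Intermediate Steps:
q(j) = -54
q(-43) + 1/4670 = -54 + 1/4670 = -252179/4670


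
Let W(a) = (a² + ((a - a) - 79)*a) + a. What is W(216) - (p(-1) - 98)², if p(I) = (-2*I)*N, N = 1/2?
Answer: 20399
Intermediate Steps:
N = ½ ≈ 0.50000
p(I) = -I (p(I) = -2*I*(½) = -I)
W(a) = a² - 78*a (W(a) = (a² + (0 - 79)*a) + a = (a² - 79*a) + a = a² - 78*a)
W(216) - (p(-1) - 98)² = 216*(-78 + 216) - (-1*(-1) - 98)² = 216*138 - (1 - 98)² = 29808 - 1*(-97)² = 29808 - 1*9409 = 29808 - 9409 = 20399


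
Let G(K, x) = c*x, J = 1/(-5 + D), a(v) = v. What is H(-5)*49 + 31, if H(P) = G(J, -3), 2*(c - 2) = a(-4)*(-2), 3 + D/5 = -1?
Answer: -851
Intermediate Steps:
D = -20 (D = -15 + 5*(-1) = -15 - 5 = -20)
J = -1/25 (J = 1/(-5 - 20) = 1/(-25) = -1/25 ≈ -0.040000)
c = 6 (c = 2 + (-4*(-2))/2 = 2 + (½)*8 = 2 + 4 = 6)
G(K, x) = 6*x
H(P) = -18 (H(P) = 6*(-3) = -18)
H(-5)*49 + 31 = -18*49 + 31 = -882 + 31 = -851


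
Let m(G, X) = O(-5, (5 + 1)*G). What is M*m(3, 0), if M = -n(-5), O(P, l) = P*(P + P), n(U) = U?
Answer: 250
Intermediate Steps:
O(P, l) = 2*P² (O(P, l) = P*(2*P) = 2*P²)
m(G, X) = 50 (m(G, X) = 2*(-5)² = 2*25 = 50)
M = 5 (M = -1*(-5) = 5)
M*m(3, 0) = 5*50 = 250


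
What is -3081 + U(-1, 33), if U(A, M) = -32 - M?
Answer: -3146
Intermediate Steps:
-3081 + U(-1, 33) = -3081 + (-32 - 1*33) = -3081 + (-32 - 33) = -3081 - 65 = -3146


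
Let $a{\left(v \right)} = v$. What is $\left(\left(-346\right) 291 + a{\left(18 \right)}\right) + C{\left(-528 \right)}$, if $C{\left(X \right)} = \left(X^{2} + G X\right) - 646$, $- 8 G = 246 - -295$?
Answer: $213176$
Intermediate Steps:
$G = - \frac{541}{8}$ ($G = - \frac{246 - -295}{8} = - \frac{246 + 295}{8} = \left(- \frac{1}{8}\right) 541 = - \frac{541}{8} \approx -67.625$)
$C{\left(X \right)} = -646 + X^{2} - \frac{541 X}{8}$ ($C{\left(X \right)} = \left(X^{2} - \frac{541 X}{8}\right) - 646 = -646 + X^{2} - \frac{541 X}{8}$)
$\left(\left(-346\right) 291 + a{\left(18 \right)}\right) + C{\left(-528 \right)} = \left(\left(-346\right) 291 + 18\right) - \left(-35060 - 278784\right) = \left(-100686 + 18\right) + \left(-646 + 278784 + 35706\right) = -100668 + 313844 = 213176$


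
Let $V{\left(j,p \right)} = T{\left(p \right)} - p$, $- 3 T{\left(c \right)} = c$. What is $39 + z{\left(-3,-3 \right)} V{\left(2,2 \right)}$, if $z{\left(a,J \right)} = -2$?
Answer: $\frac{133}{3} \approx 44.333$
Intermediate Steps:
$T{\left(c \right)} = - \frac{c}{3}$
$V{\left(j,p \right)} = - \frac{4 p}{3}$ ($V{\left(j,p \right)} = - \frac{p}{3} - p = - \frac{4 p}{3}$)
$39 + z{\left(-3,-3 \right)} V{\left(2,2 \right)} = 39 - 2 \left(\left(- \frac{4}{3}\right) 2\right) = 39 - - \frac{16}{3} = 39 + \frac{16}{3} = \frac{133}{3}$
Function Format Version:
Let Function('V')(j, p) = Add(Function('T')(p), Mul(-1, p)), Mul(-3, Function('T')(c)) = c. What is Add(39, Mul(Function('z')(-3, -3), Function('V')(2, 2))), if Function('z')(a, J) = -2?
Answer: Rational(133, 3) ≈ 44.333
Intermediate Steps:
Function('T')(c) = Mul(Rational(-1, 3), c)
Function('V')(j, p) = Mul(Rational(-4, 3), p) (Function('V')(j, p) = Add(Mul(Rational(-1, 3), p), Mul(-1, p)) = Mul(Rational(-4, 3), p))
Add(39, Mul(Function('z')(-3, -3), Function('V')(2, 2))) = Add(39, Mul(-2, Mul(Rational(-4, 3), 2))) = Add(39, Mul(-2, Rational(-8, 3))) = Add(39, Rational(16, 3)) = Rational(133, 3)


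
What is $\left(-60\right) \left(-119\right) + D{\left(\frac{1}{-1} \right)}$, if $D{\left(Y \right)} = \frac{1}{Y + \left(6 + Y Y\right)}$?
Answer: $\frac{42841}{6} \approx 7140.2$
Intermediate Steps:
$D{\left(Y \right)} = \frac{1}{6 + Y + Y^{2}}$ ($D{\left(Y \right)} = \frac{1}{Y + \left(6 + Y^{2}\right)} = \frac{1}{6 + Y + Y^{2}}$)
$\left(-60\right) \left(-119\right) + D{\left(\frac{1}{-1} \right)} = \left(-60\right) \left(-119\right) + \frac{1}{6 + \frac{1}{-1} + \left(\frac{1}{-1}\right)^{2}} = 7140 + \frac{1}{6 - 1 + \left(-1\right)^{2}} = 7140 + \frac{1}{6 - 1 + 1} = 7140 + \frac{1}{6} = \frac{42841}{6}$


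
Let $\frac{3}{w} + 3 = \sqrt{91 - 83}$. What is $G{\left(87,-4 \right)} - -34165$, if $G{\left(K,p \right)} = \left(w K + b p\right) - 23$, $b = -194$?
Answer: $34135 - 522 \sqrt{2} \approx 33397.0$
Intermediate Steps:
$w = \frac{3}{-3 + 2 \sqrt{2}}$ ($w = \frac{3}{-3 + \sqrt{91 - 83}} = \frac{3}{-3 + \sqrt{8}} = \frac{3}{-3 + 2 \sqrt{2}} \approx -17.485$)
$G{\left(K,p \right)} = -23 - 194 p + K \left(-9 - 6 \sqrt{2}\right)$ ($G{\left(K,p \right)} = \left(\left(-9 - 6 \sqrt{2}\right) K - 194 p\right) - 23 = \left(K \left(-9 - 6 \sqrt{2}\right) - 194 p\right) + \left(-71 + 48\right) = \left(- 194 p + K \left(-9 - 6 \sqrt{2}\right)\right) - 23 = -23 - 194 p + K \left(-9 - 6 \sqrt{2}\right)$)
$G{\left(87,-4 \right)} - -34165 = \left(-23 - -776 - 261 \left(3 + 2 \sqrt{2}\right)\right) - -34165 = \left(-23 + 776 - \left(783 + 522 \sqrt{2}\right)\right) + 34165 = \left(-30 - 522 \sqrt{2}\right) + 34165 = 34135 - 522 \sqrt{2}$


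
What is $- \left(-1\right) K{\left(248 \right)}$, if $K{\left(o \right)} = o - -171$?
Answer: $419$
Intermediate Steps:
$K{\left(o \right)} = 171 + o$ ($K{\left(o \right)} = o + 171 = 171 + o$)
$- \left(-1\right) K{\left(248 \right)} = - \left(-1\right) \left(171 + 248\right) = - \left(-1\right) 419 = \left(-1\right) \left(-419\right) = 419$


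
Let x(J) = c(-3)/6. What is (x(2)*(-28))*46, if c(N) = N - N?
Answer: 0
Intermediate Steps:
c(N) = 0
x(J) = 0 (x(J) = 0/6 = 0*(⅙) = 0)
(x(2)*(-28))*46 = (0*(-28))*46 = 0*46 = 0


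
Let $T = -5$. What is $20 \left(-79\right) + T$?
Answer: $-1585$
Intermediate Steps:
$20 \left(-79\right) + T = 20 \left(-79\right) - 5 = -1580 - 5 = -1585$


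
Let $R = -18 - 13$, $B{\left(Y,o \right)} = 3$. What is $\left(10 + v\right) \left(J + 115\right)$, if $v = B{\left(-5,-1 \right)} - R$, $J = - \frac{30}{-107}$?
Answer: $\frac{542740}{107} \approx 5072.3$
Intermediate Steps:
$R = -31$ ($R = -18 - 13 = -31$)
$J = \frac{30}{107}$ ($J = \left(-30\right) \left(- \frac{1}{107}\right) = \frac{30}{107} \approx 0.28037$)
$v = 34$ ($v = 3 - -31 = 3 + 31 = 34$)
$\left(10 + v\right) \left(J + 115\right) = \left(10 + 34\right) \left(\frac{30}{107} + 115\right) = 44 \cdot \frac{12335}{107} = \frac{542740}{107}$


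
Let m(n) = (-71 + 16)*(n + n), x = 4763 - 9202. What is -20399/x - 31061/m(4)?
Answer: 146855339/1953160 ≈ 75.189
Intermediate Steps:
x = -4439
m(n) = -110*n
-20399/x - 31061/m(4) = -20399/(-4439) - 31061/((-110*4)) = -20399*(-1/4439) - 31061/(-440) = 20399/4439 - 31061*(-1/440) = 20399/4439 + 31061/440 = 146855339/1953160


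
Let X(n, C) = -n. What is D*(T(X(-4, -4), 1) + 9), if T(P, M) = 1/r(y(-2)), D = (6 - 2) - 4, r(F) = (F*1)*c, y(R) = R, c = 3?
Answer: 0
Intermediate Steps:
r(F) = 3*F (r(F) = (F*1)*3 = F*3 = 3*F)
D = 0 (D = 4 - 4 = 0)
T(P, M) = -⅙ (T(P, M) = 1/(3*(-2)) = 1/(-6) = -⅙)
D*(T(X(-4, -4), 1) + 9) = 0*(-⅙ + 9) = 0*(53/6) = 0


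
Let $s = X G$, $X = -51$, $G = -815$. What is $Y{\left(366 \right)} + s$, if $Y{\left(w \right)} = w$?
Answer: $41931$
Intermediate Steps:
$s = 41565$ ($s = \left(-51\right) \left(-815\right) = 41565$)
$Y{\left(366 \right)} + s = 366 + 41565 = 41931$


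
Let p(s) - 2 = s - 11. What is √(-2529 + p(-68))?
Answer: I*√2606 ≈ 51.049*I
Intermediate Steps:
p(s) = -9 + s (p(s) = 2 + (s - 11) = 2 + (-11 + s) = -9 + s)
√(-2529 + p(-68)) = √(-2529 + (-9 - 68)) = √(-2529 - 77) = √(-2606) = I*√2606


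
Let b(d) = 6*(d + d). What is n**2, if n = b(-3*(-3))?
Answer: 11664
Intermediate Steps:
b(d) = 12*d (b(d) = 6*(2*d) = 12*d)
n = 108 (n = 12*(-3*(-3)) = 12*9 = 108)
n**2 = 108**2 = 11664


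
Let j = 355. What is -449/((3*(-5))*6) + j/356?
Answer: 95897/16020 ≈ 5.9861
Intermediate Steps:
-449/((3*(-5))*6) + j/356 = -449/((3*(-5))*6) + 355/356 = -449/((-15*6)) + 355*(1/356) = -449/(-90) + 355/356 = -449*(-1/90) + 355/356 = 449/90 + 355/356 = 95897/16020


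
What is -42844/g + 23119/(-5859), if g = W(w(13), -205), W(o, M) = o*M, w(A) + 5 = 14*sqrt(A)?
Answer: -713491907/202024179 + 599816*sqrt(13)/517215 ≈ 0.64965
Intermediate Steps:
w(A) = -5 + 14*sqrt(A)
W(o, M) = M*o
g = 1025 - 2870*sqrt(13) (g = -205*(-5 + 14*sqrt(13)) = 1025 - 2870*sqrt(13) ≈ -9322.9)
-42844/g + 23119/(-5859) = -42844/(1025 - 2870*sqrt(13)) + 23119/(-5859) = -42844/(1025 - 2870*sqrt(13)) + 23119*(-1/5859) = -42844/(1025 - 2870*sqrt(13)) - 23119/5859 = -23119/5859 - 42844/(1025 - 2870*sqrt(13))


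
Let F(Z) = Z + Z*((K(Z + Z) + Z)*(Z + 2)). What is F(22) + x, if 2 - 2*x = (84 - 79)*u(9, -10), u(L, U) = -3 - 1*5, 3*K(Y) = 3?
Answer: 12187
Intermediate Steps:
K(Y) = 1 (K(Y) = (⅓)*3 = 1)
u(L, U) = -8 (u(L, U) = -3 - 5 = -8)
F(Z) = Z + Z*(1 + Z)*(2 + Z) (F(Z) = Z + Z*((1 + Z)*(Z + 2)) = Z + Z*((1 + Z)*(2 + Z)) = Z + Z*(1 + Z)*(2 + Z))
x = 21 (x = 1 - (84 - 79)*(-8)/2 = 1 - 5*(-8)/2 = 1 - ½*(-40) = 1 + 20 = 21)
F(22) + x = 22*(3 + 22² + 3*22) + 21 = 22*(3 + 484 + 66) + 21 = 22*553 + 21 = 12166 + 21 = 12187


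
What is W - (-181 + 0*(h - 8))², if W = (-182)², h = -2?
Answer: 363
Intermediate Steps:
W = 33124
W - (-181 + 0*(h - 8))² = 33124 - (-181 + 0*(-2 - 8))² = 33124 - (-181 + 0*(-10))² = 33124 - (-181 + 0)² = 33124 - 1*(-181)² = 33124 - 1*32761 = 33124 - 32761 = 363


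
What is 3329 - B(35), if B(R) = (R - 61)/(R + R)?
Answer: 116528/35 ≈ 3329.4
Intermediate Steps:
B(R) = (-61 + R)/(2*R) (B(R) = (-61 + R)/((2*R)) = (-61 + R)*(1/(2*R)) = (-61 + R)/(2*R))
3329 - B(35) = 3329 - (-61 + 35)/(2*35) = 3329 - (-26)/(2*35) = 3329 - 1*(-13/35) = 3329 + 13/35 = 116528/35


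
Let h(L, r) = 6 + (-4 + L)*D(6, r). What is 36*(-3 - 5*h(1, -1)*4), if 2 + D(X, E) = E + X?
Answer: 2052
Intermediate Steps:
D(X, E) = -2 + E + X (D(X, E) = -2 + (E + X) = -2 + E + X)
h(L, r) = 6 + (-4 + L)*(4 + r) (h(L, r) = 6 + (-4 + L)*(-2 + r + 6) = 6 + (-4 + L)*(4 + r))
36*(-3 - 5*h(1, -1)*4) = 36*(-3 - 5*(-10 - 4*(-1) + 1*(4 - 1))*4) = 36*(-3 - 5*(-10 + 4 + 1*3)*4) = 36*(-3 - 5*(-10 + 4 + 3)*4) = 36*(-3 - 5*(-3)*4) = 36*(-3 + 15*4) = 36*(-3 + 60) = 36*57 = 2052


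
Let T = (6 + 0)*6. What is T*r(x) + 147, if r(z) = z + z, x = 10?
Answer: 867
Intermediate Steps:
T = 36 (T = 6*6 = 36)
r(z) = 2*z
T*r(x) + 147 = 36*(2*10) + 147 = 36*20 + 147 = 720 + 147 = 867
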